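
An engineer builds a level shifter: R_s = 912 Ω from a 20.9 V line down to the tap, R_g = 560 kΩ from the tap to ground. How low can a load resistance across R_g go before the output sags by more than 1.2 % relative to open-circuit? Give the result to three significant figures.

Output resistance R_th = R_s‖R_g = (912 × 560000)/560900 = 910.5 Ω.
The fractional drop is R_th/(R_th + R_L); requiring this ≤ 0.0120 gives R_L ≥ R_th(1/0.0120 − 1) = 910.5 × 82.33 = 75.0 kΩ.

R_L(min) ≈ 75.0 kΩ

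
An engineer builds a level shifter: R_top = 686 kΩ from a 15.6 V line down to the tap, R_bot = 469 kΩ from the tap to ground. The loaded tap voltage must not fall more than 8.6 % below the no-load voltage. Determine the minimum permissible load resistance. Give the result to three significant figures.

Output resistance R_th = R_top‖R_bot = (686 × 469)/1155 = 278.6 kΩ.
The fractional drop is R_th/(R_th + R_L); requiring this ≤ 0.0860 gives R_L ≥ R_th(1/0.0860 − 1) = 278.6 × 10.63 = 2.96 MΩ.

R_L(min) ≈ 2.96 MΩ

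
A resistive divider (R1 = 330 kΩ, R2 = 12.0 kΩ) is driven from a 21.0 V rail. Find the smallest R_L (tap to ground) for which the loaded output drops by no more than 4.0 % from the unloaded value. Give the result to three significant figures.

Output resistance R_th = R1‖R2 = (330 × 12.0)/342.0 = 11.58 kΩ.
The fractional drop is R_th/(R_th + R_L); requiring this ≤ 0.0400 gives R_L ≥ R_th(1/0.0400 − 1) = 11.58 × 24.00 = 278 kΩ.

R_L(min) ≈ 278 kΩ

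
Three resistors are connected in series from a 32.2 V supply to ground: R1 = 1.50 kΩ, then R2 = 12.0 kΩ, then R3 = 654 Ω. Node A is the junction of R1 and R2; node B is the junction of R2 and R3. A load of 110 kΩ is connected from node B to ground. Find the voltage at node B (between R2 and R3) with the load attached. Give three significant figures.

V ≈ 1.48 V

At node B, R3 is in parallel with the load: R3‖R_L = 650.1 Ω.
Below node A the resistance is R2 + (R3‖R_L) = 12650 Ω, so V_A = 32.2 × 12650/14150 = 28.79 V.
Then V_B = V_A × (R3‖R_L)/(R2 + R3‖R_L) = 28.79 × 650.1/12650 = 1.48 V.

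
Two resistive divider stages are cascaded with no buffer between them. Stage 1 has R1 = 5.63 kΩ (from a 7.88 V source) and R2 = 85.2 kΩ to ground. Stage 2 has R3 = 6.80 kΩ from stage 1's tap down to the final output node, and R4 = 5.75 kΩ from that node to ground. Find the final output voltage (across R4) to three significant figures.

V_out ≈ 2.38 V

Stage 2 presents R3+R4 = 12.55 kΩ as a load on stage 1's tap.
Stage 1's lower leg becomes R2‖(R3+R4) = 10.94 kΩ, so V_mid = 7.88 × 10.94/16.57 = 5.202 V.
Stage 2 is itself unloaded: V_out = V_mid × R4/(R3+R4) = 5.202 × 5.75/12.55 = 2.38 V.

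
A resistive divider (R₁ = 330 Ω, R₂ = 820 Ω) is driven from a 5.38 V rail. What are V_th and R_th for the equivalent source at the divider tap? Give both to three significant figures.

V_th is the open-circuit tap voltage: 5.38 × 820/(330 + 820) = 3.84 V.
With the supply zeroed, R₁ and R₂ appear in parallel from the tap: R_th = R₁‖R₂ = (330 × 820)/1150 = 235 Ω.

V_th = 3.84 V, R_th = 235 Ω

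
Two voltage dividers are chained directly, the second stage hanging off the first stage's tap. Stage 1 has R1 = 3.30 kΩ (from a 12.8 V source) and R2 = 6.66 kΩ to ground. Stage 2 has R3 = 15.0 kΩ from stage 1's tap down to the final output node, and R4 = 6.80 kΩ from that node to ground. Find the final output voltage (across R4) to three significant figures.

V_out ≈ 2.42 V

Stage 2 presents R3+R4 = 21.80 kΩ as a load on stage 1's tap.
Stage 1's lower leg becomes R2‖(R3+R4) = 5.101 kΩ, so V_mid = 12.8 × 5.101/8.401 = 7.772 V.
Stage 2 is itself unloaded: V_out = V_mid × R4/(R3+R4) = 7.772 × 6.80/21.80 = 2.42 V.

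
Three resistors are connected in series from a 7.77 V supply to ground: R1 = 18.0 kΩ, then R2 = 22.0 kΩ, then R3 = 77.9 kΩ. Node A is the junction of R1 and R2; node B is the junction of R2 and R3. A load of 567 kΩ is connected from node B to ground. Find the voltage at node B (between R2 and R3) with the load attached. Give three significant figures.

V ≈ 4.91 V

At node B, R3 is in parallel with the load: R3‖R_L = 68.49 kΩ.
Below node A the resistance is R2 + (R3‖R_L) = 90.49 kΩ, so V_A = 7.77 × 90.49/108.5 = 6.481 V.
Then V_B = V_A × (R3‖R_L)/(R2 + R3‖R_L) = 6.481 × 68.49/90.49 = 4.91 V.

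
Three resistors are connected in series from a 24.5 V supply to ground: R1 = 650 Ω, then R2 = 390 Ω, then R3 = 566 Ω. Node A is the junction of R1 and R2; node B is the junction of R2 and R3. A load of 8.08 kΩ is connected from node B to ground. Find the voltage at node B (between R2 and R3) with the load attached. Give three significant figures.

V ≈ 8.26 V

At node B, R3 is in parallel with the load: R3‖R_L = 528.9 Ω.
Below node A the resistance is R2 + (R3‖R_L) = 918.9 Ω, so V_A = 24.5 × 918.9/1569 = 14.35 V.
Then V_B = V_A × (R3‖R_L)/(R2 + R3‖R_L) = 14.35 × 528.9/918.9 = 8.26 V.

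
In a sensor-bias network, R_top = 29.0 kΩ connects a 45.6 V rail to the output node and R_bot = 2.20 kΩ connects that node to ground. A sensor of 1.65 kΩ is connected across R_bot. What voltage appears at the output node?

V_out ≈ 1.44 V

The load sits in parallel with R_bot: R_bot‖R_L = (2.20 × 1.65) / (2.20 + 1.65) = 0.9429 kΩ.
V_out = 45.6 × 0.9429 / (29.0 + 0.9429) = 45.6 × 0.9429/29.94 = 1.44 V.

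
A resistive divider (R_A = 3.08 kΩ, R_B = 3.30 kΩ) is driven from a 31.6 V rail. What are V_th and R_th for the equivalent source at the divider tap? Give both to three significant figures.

V_th is the open-circuit tap voltage: 31.6 × 3.30/(3.08 + 3.30) = 16.3 V.
With the supply zeroed, R_A and R_B appear in parallel from the tap: R_th = R_A‖R_B = (3.08 × 3.30)/6.380 = 1.59 kΩ.

V_th = 16.3 V, R_th = 1.59 kΩ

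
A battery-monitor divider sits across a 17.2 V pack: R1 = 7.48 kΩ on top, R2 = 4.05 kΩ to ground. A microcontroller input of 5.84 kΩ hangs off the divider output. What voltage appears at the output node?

V_out ≈ 4.17 V

The load sits in parallel with R2: R2‖R_L = (4.05 × 5.84) / (4.05 + 5.84) = 2.392 kΩ.
V_out = 17.2 × 2.392 / (7.48 + 2.392) = 17.2 × 2.392/9.872 = 4.17 V.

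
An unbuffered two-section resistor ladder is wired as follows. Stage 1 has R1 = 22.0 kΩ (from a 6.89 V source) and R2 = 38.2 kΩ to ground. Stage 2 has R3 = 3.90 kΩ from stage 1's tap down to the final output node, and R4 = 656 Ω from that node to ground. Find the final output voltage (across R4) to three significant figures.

V_out ≈ 0.155 V

Stage 2 presents R3+R4 = 4556 Ω as a load on stage 1's tap.
Stage 1's lower leg becomes R2‖(R3+R4) = 4071 Ω, so V_mid = 6.89 × 4071/26070 = 1.076 V.
Stage 2 is itself unloaded: V_out = V_mid × R4/(R3+R4) = 1.076 × 656/4556 = 0.155 V.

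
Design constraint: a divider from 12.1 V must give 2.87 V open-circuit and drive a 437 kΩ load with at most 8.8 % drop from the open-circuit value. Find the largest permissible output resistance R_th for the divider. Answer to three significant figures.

Loading drop = R_th/(R_th + R_L) ≤ 0.0880, so R_th ≤ R_L · ε/(1−ε) = 437 kΩ × 0.0880/0.9120 = 42.2 kΩ.
(Any R1, R2 with R2/(R1+R2) = 0.237 and R1‖R2 ≤ 42.2 kΩ will meet the spec.)

R_th ≤ 42.2 kΩ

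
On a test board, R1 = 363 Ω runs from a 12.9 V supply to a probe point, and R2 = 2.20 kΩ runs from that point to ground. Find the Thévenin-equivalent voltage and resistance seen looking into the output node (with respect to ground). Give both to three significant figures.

V_th is the open-circuit tap voltage: 12.9 × 2200/(363 + 2200) = 11.1 V.
With the supply zeroed, R1 and R2 appear in parallel from the tap: R_th = R1‖R2 = (363 × 2200)/2563 = 312 Ω.

V_th = 11.1 V, R_th = 312 Ω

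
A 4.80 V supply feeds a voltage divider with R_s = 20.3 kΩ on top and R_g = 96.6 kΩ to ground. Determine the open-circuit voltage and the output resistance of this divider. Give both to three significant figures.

V_th is the open-circuit tap voltage: 4.80 × 96.6/(20.3 + 96.6) = 3.97 V.
With the supply zeroed, R_s and R_g appear in parallel from the tap: R_th = R_s‖R_g = (20.3 × 96.6)/116.9 = 16.8 kΩ.

V_th = 3.97 V, R_th = 16.8 kΩ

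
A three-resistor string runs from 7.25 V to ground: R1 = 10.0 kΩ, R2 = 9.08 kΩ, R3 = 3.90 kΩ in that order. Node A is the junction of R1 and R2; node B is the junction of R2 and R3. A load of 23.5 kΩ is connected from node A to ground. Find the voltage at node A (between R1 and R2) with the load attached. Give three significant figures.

Below node A the series string R2+R3 = 12.98 kΩ sits in parallel with the 23.5 kΩ load: 8.362 kΩ.
V_A = 7.25 × 8.362/(10.0 + 8.362) = 3.30 V.

V ≈ 3.30 V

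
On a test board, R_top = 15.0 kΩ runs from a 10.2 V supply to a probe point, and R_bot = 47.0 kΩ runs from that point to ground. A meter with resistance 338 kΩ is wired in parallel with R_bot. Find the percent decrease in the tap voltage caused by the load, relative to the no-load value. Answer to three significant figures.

3.25 %

The divider's output (Thévenin) resistance is R_top‖R_bot = 11.37 kΩ.
Fractional drop under load = R_th/(R_th + R_L) = 11.37 / (11.37 + 338) = 0.03255.
So the output falls by 3.25 %.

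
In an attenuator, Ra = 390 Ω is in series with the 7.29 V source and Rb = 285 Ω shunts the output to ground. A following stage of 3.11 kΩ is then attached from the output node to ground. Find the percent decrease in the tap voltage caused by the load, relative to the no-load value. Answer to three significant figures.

The divider's output (Thévenin) resistance is Ra‖Rb = 164.7 Ω.
Fractional drop under load = R_th/(R_th + R_L) = 164.7 / (164.7 + 3110) = 0.05029.
So the output falls by 5.03 %.

5.03 %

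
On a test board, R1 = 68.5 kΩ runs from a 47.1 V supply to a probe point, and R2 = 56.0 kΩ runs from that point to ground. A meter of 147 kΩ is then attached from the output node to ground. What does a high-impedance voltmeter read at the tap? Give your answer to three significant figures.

The load sits in parallel with R2: R2‖R_L = (56.0 × 147) / (56.0 + 147) = 40.55 kΩ.
V_out = 47.1 × 40.55 / (68.5 + 40.55) = 47.1 × 40.55/109.1 = 17.5 V.

V_out ≈ 17.5 V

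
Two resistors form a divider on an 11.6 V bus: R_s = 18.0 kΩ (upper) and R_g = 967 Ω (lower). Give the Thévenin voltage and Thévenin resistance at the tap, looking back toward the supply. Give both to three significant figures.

V_th is the open-circuit tap voltage: 11.6 × 967/(18000 + 967) = 0.591 V.
With the supply zeroed, R_s and R_g appear in parallel from the tap: R_th = R_s‖R_g = (18000 × 967)/18970 = 918 Ω.

V_th = 0.591 V, R_th = 918 Ω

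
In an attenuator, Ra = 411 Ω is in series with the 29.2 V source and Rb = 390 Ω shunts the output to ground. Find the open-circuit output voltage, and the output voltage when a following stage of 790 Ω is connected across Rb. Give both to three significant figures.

Unloaded: 14.2 V; loaded: 11.3 V

Open-circuit: V = 29.2 × 390/(411 + 390) = 14.2 V.
With the load, Rb becomes Rb‖R_L = 261.1 Ω, so V = 29.2 × 261.1/672.1 = 11.3 V.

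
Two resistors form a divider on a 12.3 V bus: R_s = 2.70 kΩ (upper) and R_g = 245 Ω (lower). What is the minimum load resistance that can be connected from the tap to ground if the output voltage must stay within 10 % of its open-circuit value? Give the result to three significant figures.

R_L(min) ≈ 2.02 kΩ

Output resistance R_th = R_s‖R_g = (2700 × 245)/2945 = 224.6 Ω.
The fractional drop is R_th/(R_th + R_L); requiring this ≤ 0.100 gives R_L ≥ R_th(1/0.100 − 1) = 224.6 × 9.000 = 2.02 kΩ.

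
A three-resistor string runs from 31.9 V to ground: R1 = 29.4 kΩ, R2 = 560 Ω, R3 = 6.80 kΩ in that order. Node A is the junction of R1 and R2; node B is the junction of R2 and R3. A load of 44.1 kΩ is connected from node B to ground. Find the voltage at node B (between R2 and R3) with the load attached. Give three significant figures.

At node B, R3 is in parallel with the load: R3‖R_L = 5892 Ω.
Below node A the resistance is R2 + (R3‖R_L) = 6452 Ω, so V_A = 31.9 × 6452/35850 = 5.740 V.
Then V_B = V_A × (R3‖R_L)/(R2 + R3‖R_L) = 5.740 × 5892/6452 = 5.24 V.

V ≈ 5.24 V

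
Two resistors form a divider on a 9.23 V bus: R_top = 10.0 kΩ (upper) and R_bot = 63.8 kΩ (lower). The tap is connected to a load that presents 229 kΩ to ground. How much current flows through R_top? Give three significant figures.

I ≈ 0.154 mA

R_bot‖R_L = 49.90 kΩ, so the source sees R_top + R_bot‖R_L = 59.90 kΩ.
I = 9.23 V / 59.90 kΩ = 0.154 mA.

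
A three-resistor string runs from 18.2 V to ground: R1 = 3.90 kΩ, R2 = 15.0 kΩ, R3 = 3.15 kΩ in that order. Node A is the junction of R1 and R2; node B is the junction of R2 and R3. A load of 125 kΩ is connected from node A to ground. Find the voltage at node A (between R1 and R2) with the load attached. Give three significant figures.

V ≈ 14.6 V

Below node A the series string R2+R3 = 18.15 kΩ sits in parallel with the 125 kΩ load: 15.85 kΩ.
V_A = 18.2 × 15.85/(3.90 + 15.85) = 14.6 V.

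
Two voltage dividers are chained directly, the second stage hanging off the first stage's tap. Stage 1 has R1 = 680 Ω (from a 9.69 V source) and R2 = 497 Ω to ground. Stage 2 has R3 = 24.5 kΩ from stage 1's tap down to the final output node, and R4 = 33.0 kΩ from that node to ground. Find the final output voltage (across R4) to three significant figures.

V_out ≈ 2.34 V

Stage 2 presents R3+R4 = 57500 Ω as a load on stage 1's tap.
Stage 1's lower leg becomes R2‖(R3+R4) = 492.7 Ω, so V_mid = 9.69 × 492.7/1173 = 4.071 V.
Stage 2 is itself unloaded: V_out = V_mid × R4/(R3+R4) = 4.071 × 33000/57500 = 2.34 V.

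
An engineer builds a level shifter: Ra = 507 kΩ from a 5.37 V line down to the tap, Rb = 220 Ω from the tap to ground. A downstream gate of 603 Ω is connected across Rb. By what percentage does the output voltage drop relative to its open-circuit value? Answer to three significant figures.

The divider's output (Thévenin) resistance is Ra‖Rb = 219.9 Ω.
Fractional drop under load = R_th/(R_th + R_L) = 219.9 / (219.9 + 603) = 0.2672.
So the output falls by 26.7 %.

26.7 %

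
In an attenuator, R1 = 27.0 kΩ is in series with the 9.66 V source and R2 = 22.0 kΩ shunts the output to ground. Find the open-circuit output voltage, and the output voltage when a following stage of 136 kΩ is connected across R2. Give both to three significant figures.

Unloaded: 4.34 V; loaded: 3.98 V

Open-circuit: V = 9.66 × 22.0/(27.0 + 22.0) = 4.34 V.
With the load, R2 becomes R2‖R_L = 18.94 kΩ, so V = 9.66 × 18.94/45.94 = 3.98 V.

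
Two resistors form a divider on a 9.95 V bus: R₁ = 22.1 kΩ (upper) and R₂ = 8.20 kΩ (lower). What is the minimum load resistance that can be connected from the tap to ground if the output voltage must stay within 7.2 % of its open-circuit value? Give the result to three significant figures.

R_L(min) ≈ 77.1 kΩ

Output resistance R_th = R₁‖R₂ = (22.1 × 8.20)/30.30 = 5.981 kΩ.
The fractional drop is R_th/(R_th + R_L); requiring this ≤ 0.0720 gives R_L ≥ R_th(1/0.0720 − 1) = 5.981 × 12.89 = 77.1 kΩ.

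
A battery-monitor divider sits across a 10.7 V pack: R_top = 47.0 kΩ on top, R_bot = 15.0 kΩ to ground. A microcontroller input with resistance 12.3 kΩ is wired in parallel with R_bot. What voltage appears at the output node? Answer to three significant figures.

V_out ≈ 1.35 V

The load sits in parallel with R_bot: R_bot‖R_L = (15.0 × 12.3) / (15.0 + 12.3) = 6.758 kΩ.
V_out = 10.7 × 6.758 / (47.0 + 6.758) = 10.7 × 6.758/53.76 = 1.35 V.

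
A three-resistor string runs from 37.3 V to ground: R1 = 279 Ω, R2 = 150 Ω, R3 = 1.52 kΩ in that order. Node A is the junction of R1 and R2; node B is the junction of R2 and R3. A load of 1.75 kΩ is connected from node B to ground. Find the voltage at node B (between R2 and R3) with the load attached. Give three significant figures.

At node B, R3 is in parallel with the load: R3‖R_L = 813.5 Ω.
Below node A the resistance is R2 + (R3‖R_L) = 963.5 Ω, so V_A = 37.3 × 963.5/1242 = 28.92 V.
Then V_B = V_A × (R3‖R_L)/(R2 + R3‖R_L) = 28.92 × 813.5/963.5 = 24.4 V.

V ≈ 24.4 V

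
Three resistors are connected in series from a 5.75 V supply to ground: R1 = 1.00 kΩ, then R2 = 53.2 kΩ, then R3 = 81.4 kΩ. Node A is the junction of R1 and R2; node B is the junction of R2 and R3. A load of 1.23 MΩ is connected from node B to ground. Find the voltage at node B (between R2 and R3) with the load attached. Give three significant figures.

V ≈ 3.36 V

At node B, R3 is in parallel with the load: R3‖R_L = 76.35 kΩ.
Below node A the resistance is R2 + (R3‖R_L) = 129.5 kΩ, so V_A = 5.75 × 129.5/130.5 = 5.706 V.
Then V_B = V_A × (R3‖R_L)/(R2 + R3‖R_L) = 5.706 × 76.35/129.5 = 3.36 V.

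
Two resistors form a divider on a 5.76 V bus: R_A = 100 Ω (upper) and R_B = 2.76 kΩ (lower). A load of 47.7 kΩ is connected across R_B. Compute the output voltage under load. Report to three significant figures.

V_out ≈ 5.55 V

The load sits in parallel with R_B: R_B‖R_L = (2760 × 47700) / (2760 + 47700) = 2609 Ω.
V_out = 5.76 × 2609 / (100 + 2609) = 5.76 × 2609/2709 = 5.55 V.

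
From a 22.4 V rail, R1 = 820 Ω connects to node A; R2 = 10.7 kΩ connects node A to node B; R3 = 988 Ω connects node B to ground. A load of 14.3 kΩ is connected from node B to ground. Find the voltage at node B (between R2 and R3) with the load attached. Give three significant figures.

At node B, R3 is in parallel with the load: R3‖R_L = 924.1 Ω.
Below node A the resistance is R2 + (R3‖R_L) = 11620 Ω, so V_A = 22.4 × 11620/12440 = 20.92 V.
Then V_B = V_A × (R3‖R_L)/(R2 + R3‖R_L) = 20.92 × 924.1/11620 = 1.66 V.

V ≈ 1.66 V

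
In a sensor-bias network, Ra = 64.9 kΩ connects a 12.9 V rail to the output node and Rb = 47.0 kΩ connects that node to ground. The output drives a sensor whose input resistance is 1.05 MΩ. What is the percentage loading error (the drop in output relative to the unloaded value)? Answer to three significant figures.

2.53 %

The divider's output (Thévenin) resistance is Ra‖Rb = 27.26 kΩ.
Fractional drop under load = R_th/(R_th + R_L) = 27.26 / (27.26 + 1050) = 0.02530.
So the output falls by 2.53 %.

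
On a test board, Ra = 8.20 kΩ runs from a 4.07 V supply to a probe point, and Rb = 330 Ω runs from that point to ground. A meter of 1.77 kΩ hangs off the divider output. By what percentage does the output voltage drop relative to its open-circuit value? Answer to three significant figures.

15.2 %

Unloaded V = 4.07 × 330/8530 = 0.1575 V.
Loaded: Rb‖R_L = 278.1 Ω, giving V = 4.07 × 278.1/8478 = 0.1335 V.
Drop = (0.1575 − 0.1335) / 0.1575 = 15.2 %.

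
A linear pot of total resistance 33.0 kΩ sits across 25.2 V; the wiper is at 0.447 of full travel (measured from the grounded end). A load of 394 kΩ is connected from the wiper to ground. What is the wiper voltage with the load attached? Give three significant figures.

V ≈ 11.0 V

The wiper splits the pot into (1−α)R = 18.25 kΩ above and αR = 14.75 kΩ below.
Lower section ‖ load = 14.22 kΩ.
V_wiper = 25.2 × 14.22/(18.25 + 14.22) = 11.0 V.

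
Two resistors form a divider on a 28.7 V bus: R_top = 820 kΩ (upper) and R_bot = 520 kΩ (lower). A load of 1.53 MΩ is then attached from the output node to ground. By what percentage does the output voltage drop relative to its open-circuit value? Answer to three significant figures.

17.2 %

The divider's output (Thévenin) resistance is R_top‖R_bot = 318.2 kΩ.
Fractional drop under load = R_th/(R_th + R_L) = 318.2 / (318.2 + 1530) = 0.1722.
So the output falls by 17.2 %.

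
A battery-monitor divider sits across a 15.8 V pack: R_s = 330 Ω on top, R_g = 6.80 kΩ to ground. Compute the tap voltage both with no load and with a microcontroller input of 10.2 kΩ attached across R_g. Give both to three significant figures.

Open-circuit: V = 15.8 × 6800/(330 + 6800) = 15.1 V.
With the load, R_g becomes R_g‖R_L = 4080 Ω, so V = 15.8 × 4080/4410 = 14.6 V.

Unloaded: 15.1 V; loaded: 14.6 V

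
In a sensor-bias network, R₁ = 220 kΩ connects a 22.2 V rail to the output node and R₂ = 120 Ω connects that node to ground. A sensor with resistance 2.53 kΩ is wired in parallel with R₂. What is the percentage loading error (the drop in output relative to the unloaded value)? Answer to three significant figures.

The divider's output (Thévenin) resistance is R₁‖R₂ = 119.9 Ω.
Fractional drop under load = R_th/(R_th + R_L) = 119.9 / (119.9 + 2530) = 0.04526.
So the output falls by 4.53 %.

4.53 %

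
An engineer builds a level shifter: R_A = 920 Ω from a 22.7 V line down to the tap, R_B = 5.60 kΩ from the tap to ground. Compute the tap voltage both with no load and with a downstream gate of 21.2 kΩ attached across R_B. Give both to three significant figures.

Open-circuit: V = 22.7 × 5600/(920 + 5600) = 19.5 V.
With the load, R_B becomes R_B‖R_L = 4430 Ω, so V = 22.7 × 4430/5350 = 18.8 V.

Unloaded: 19.5 V; loaded: 18.8 V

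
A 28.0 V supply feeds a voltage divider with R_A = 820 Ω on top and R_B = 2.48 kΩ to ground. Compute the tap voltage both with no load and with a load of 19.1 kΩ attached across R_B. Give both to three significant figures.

Open-circuit: V = 28.0 × 2480/(820 + 2480) = 21.0 V.
With the load, R_B becomes R_B‖R_L = 2195 Ω, so V = 28.0 × 2195/3015 = 20.4 V.

Unloaded: 21.0 V; loaded: 20.4 V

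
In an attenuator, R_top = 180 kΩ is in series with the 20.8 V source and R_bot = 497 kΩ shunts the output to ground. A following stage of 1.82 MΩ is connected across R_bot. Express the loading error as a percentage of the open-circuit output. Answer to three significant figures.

6.77 %

The divider's output (Thévenin) resistance is R_top‖R_bot = 132.1 kΩ.
Fractional drop under load = R_th/(R_th + R_L) = 132.1 / (132.1 + 1820) = 0.06769.
So the output falls by 6.77 %.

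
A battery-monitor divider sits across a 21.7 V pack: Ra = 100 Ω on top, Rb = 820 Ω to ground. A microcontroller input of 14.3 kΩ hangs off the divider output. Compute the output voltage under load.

V_out ≈ 19.2 V

The load sits in parallel with Rb: Rb‖R_L = (820 × 14300) / (820 + 14300) = 775.5 Ω.
V_out = 21.7 × 775.5 / (100 + 775.5) = 21.7 × 775.5/875.5 = 19.2 V.
(Unloaded it would have been 19.3 V.)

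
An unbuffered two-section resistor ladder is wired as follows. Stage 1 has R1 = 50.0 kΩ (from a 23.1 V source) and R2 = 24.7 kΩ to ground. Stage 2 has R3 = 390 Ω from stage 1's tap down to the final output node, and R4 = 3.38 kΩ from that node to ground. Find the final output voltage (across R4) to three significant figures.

V_out ≈ 1.27 V

Stage 2 presents R3+R4 = 3770 Ω as a load on stage 1's tap.
Stage 1's lower leg becomes R2‖(R3+R4) = 3271 Ω, so V_mid = 23.1 × 3271/53270 = 1.418 V.
Stage 2 is itself unloaded: V_out = V_mid × R4/(R3+R4) = 1.418 × 3380/3770 = 1.27 V.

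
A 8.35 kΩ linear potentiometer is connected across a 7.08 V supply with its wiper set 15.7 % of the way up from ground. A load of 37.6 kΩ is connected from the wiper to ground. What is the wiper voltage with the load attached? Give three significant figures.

The wiper splits the pot into (1−α)R = 7.039 kΩ above and αR = 1.311 kΩ below.
Lower section ‖ load = 1.267 kΩ.
V_wiper = 7.08 × 1.267/(7.039 + 1.267) = 1.08 V.

V ≈ 1.08 V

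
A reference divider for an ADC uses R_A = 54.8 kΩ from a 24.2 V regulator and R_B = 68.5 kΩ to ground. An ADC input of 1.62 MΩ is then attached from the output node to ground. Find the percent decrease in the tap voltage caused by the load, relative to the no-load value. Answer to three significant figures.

1.84 %

The divider's output (Thévenin) resistance is R_A‖R_B = 30.44 kΩ.
Fractional drop under load = R_th/(R_th + R_L) = 30.44 / (30.44 + 1620) = 0.01845.
So the output falls by 1.84 %.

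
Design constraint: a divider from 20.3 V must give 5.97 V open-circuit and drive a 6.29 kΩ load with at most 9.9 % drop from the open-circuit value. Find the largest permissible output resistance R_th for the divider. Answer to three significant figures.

R_th ≤ 691 Ω

Loading drop = R_th/(R_th + R_L) ≤ 0.0990, so R_th ≤ R_L · ε/(1−ε) = 6.29 kΩ × 0.0990/0.9010 = 691 Ω.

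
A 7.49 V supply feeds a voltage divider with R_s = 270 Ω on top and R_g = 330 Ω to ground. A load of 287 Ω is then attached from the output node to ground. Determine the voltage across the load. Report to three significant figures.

The load sits in parallel with R_g: R_g‖R_L = (330 × 287) / (330 + 287) = 153.5 Ω.
V_out = 7.49 × 153.5 / (270 + 153.5) = 7.49 × 153.5/423.5 = 2.71 V.

V_out ≈ 2.71 V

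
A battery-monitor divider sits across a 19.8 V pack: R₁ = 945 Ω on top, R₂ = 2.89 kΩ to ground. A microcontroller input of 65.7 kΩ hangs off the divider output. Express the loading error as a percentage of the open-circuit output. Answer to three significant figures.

1.07 %

The divider's output (Thévenin) resistance is R₁‖R₂ = 712.1 Ω.
Fractional drop under load = R_th/(R_th + R_L) = 712.1 / (712.1 + 65700) = 0.01072.
So the output falls by 1.07 %.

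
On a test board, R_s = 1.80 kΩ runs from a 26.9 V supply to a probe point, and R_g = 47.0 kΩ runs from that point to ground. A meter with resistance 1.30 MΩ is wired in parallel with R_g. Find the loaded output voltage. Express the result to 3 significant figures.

The load sits in parallel with R_g: R_g‖R_L = (47.0 × 1300) / (47.0 + 1300) = 45.36 kΩ.
V_out = 26.9 × 45.36 / (1.80 + 45.36) = 26.9 × 45.36/47.16 = 25.9 V.

V_out ≈ 25.9 V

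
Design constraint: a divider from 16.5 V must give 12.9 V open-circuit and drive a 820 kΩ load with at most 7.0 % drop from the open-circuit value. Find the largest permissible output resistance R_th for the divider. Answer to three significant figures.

Loading drop = R_th/(R_th + R_L) ≤ 0.0700, so R_th ≤ R_L · ε/(1−ε) = 820 kΩ × 0.0700/0.9300 = 61.7 kΩ.

R_th ≤ 61.7 kΩ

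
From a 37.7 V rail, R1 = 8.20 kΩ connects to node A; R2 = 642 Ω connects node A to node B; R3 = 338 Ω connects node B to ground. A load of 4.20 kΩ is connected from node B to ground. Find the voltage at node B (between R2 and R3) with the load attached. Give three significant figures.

At node B, R3 is in parallel with the load: R3‖R_L = 312.8 Ω.
Below node A the resistance is R2 + (R3‖R_L) = 954.8 Ω, so V_A = 37.7 × 954.8/9155 = 3.932 V.
Then V_B = V_A × (R3‖R_L)/(R2 + R3‖R_L) = 3.932 × 312.8/954.8 = 1.29 V.

V ≈ 1.29 V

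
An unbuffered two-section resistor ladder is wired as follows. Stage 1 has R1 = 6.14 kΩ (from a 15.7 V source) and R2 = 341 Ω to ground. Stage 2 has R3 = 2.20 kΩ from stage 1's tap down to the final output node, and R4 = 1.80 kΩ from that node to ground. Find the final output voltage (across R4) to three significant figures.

Stage 2 presents R3+R4 = 4000 Ω as a load on stage 1's tap.
Stage 1's lower leg becomes R2‖(R3+R4) = 314.2 Ω, so V_mid = 15.7 × 314.2/6454 = 0.7643 V.
Stage 2 is itself unloaded: V_out = V_mid × R4/(R3+R4) = 0.7643 × 1800/4000 = 0.344 V.

V_out ≈ 0.344 V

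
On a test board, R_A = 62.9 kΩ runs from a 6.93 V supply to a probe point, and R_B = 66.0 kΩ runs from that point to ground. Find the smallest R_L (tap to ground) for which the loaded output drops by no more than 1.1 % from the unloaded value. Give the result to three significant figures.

Output resistance R_th = R_A‖R_B = (62.9 × 66.0)/128.9 = 32.21 kΩ.
The fractional drop is R_th/(R_th + R_L); requiring this ≤ 0.0110 gives R_L ≥ R_th(1/0.0110 − 1) = 32.21 × 89.91 = 2.90 MΩ.

R_L(min) ≈ 2.90 MΩ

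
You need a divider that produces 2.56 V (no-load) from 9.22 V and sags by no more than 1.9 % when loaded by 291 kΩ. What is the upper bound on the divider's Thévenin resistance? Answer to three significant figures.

R_th ≤ 5.64 kΩ

Loading drop = R_th/(R_th + R_L) ≤ 0.0190, so R_th ≤ R_L · ε/(1−ε) = 291 kΩ × 0.0190/0.9810 = 5.64 kΩ.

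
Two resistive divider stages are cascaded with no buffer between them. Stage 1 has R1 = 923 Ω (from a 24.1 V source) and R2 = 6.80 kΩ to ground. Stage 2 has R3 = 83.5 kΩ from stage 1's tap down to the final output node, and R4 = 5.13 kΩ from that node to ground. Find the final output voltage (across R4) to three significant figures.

Stage 2 presents R3+R4 = 88630 Ω as a load on stage 1's tap.
Stage 1's lower leg becomes R2‖(R3+R4) = 6315 Ω, so V_mid = 24.1 × 6315/7238 = 21.03 V.
Stage 2 is itself unloaded: V_out = V_mid × R4/(R3+R4) = 21.03 × 5130/88630 = 1.22 V.

V_out ≈ 1.22 V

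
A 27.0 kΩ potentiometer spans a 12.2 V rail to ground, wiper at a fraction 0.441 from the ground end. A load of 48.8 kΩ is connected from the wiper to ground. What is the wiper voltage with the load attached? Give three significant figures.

The wiper splits the pot into (1−α)R = 15.09 kΩ above and αR = 11.91 kΩ below.
Lower section ‖ load = 9.572 kΩ.
V_wiper = 12.2 × 9.572/(15.09 + 9.572) = 4.73 V.

V ≈ 4.73 V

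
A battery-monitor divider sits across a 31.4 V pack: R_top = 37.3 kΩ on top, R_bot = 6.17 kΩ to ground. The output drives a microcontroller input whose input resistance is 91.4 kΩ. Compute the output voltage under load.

The load sits in parallel with R_bot: R_bot‖R_L = (6.17 × 91.4) / (6.17 + 91.4) = 5.780 kΩ.
V_out = 31.4 × 5.780 / (37.3 + 5.780) = 31.4 × 5.780/43.08 = 4.21 V.

V_out ≈ 4.21 V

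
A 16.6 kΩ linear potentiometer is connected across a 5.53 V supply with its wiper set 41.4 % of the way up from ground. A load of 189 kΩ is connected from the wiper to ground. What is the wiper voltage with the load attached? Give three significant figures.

The wiper splits the pot into (1−α)R = 9.728 kΩ above and αR = 6.872 kΩ below.
Lower section ‖ load = 6.631 kΩ.
V_wiper = 5.53 × 6.631/(9.728 + 6.631) = 2.24 V.

V ≈ 2.24 V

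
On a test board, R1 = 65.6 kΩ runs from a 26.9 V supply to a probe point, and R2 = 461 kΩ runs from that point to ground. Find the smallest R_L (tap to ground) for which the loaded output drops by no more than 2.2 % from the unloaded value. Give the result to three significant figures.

Output resistance R_th = R1‖R2 = (65.6 × 461)/526.6 = 57.43 kΩ.
The fractional drop is R_th/(R_th + R_L); requiring this ≤ 0.0220 gives R_L ≥ R_th(1/0.0220 − 1) = 57.43 × 44.45 = 2.55 MΩ.

R_L(min) ≈ 2.55 MΩ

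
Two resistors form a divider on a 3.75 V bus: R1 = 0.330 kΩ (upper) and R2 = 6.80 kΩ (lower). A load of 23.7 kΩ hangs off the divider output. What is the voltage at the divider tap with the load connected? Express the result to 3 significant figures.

The load sits in parallel with R2: R2‖R_L = (6800 × 23700) / (6800 + 23700) = 5284 Ω.
V_out = 3.75 × 5284 / (330 + 5284) = 3.75 × 5284/5614 = 3.53 V.
(Unloaded it would have been 3.58 V.)

V_out ≈ 3.53 V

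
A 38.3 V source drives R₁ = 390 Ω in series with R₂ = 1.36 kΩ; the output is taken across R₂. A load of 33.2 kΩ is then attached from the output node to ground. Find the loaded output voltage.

The load sits in parallel with R₂: R₂‖R_L = (1360 × 33200) / (1360 + 33200) = 1306 Ω.
V_out = 38.3 × 1306 / (390 + 1306) = 38.3 × 1306/1696 = 29.5 V.
(Unloaded it would have been 29.8 V.)

V_out ≈ 29.5 V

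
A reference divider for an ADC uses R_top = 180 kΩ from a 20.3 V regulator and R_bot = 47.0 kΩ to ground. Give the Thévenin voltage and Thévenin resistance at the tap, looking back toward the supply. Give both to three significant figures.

V_th = 4.20 V, R_th = 37.3 kΩ

V_th is the open-circuit tap voltage: 20.3 × 47.0/(180 + 47.0) = 4.20 V.
With the supply zeroed, R_top and R_bot appear in parallel from the tap: R_th = R_top‖R_bot = (180 × 47.0)/227.0 = 37.3 kΩ.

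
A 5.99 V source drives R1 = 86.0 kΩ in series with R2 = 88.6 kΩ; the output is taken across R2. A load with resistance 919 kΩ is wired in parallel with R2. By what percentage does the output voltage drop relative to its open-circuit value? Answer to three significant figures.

The divider's output (Thévenin) resistance is R1‖R2 = 43.64 kΩ.
Fractional drop under load = R_th/(R_th + R_L) = 43.64 / (43.64 + 919) = 0.04533.
So the output falls by 4.53 %.

4.53 %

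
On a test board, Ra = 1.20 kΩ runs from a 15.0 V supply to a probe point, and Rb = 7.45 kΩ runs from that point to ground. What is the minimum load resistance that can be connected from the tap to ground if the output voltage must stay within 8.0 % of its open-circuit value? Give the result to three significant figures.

R_L(min) ≈ 11.9 kΩ

Output resistance R_th = Ra‖Rb = (1.20 × 7.45)/8.650 = 1.034 kΩ.
The fractional drop is R_th/(R_th + R_L); requiring this ≤ 0.0800 gives R_L ≥ R_th(1/0.0800 − 1) = 1.034 × 11.50 = 11.9 kΩ.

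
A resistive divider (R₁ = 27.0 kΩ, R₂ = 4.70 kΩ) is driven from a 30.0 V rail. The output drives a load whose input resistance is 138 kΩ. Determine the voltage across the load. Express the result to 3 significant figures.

V_out ≈ 4.32 V

The load sits in parallel with R₂: R₂‖R_L = (4.70 × 138) / (4.70 + 138) = 4.545 kΩ.
V_out = 30.0 × 4.545 / (27.0 + 4.545) = 30.0 × 4.545/31.55 = 4.32 V.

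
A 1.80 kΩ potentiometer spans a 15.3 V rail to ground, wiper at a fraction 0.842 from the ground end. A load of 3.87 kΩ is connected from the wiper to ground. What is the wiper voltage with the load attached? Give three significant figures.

V ≈ 12.1 V

The wiper splits the pot into (1−α)R = 284.4 Ω above and αR = 1516 Ω below.
Lower section ‖ load = 1089 Ω.
V_wiper = 15.3 × 1089/(284.4 + 1089) = 12.1 V.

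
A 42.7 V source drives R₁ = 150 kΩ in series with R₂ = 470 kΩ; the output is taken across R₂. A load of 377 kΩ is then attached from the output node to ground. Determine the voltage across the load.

The load sits in parallel with R₂: R₂‖R_L = (470 × 377) / (470 + 377) = 209.2 kΩ.
V_out = 42.7 × 209.2 / (150 + 209.2) = 42.7 × 209.2/359.2 = 24.9 V.

V_out ≈ 24.9 V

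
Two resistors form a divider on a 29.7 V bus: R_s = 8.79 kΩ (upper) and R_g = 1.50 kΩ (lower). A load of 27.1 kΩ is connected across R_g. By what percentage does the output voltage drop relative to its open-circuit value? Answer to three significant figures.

4.51 %

The divider's output (Thévenin) resistance is R_s‖R_g = 1.281 kΩ.
Fractional drop under load = R_th/(R_th + R_L) = 1.281 / (1.281 + 27.1) = 0.04515.
So the output falls by 4.51 %.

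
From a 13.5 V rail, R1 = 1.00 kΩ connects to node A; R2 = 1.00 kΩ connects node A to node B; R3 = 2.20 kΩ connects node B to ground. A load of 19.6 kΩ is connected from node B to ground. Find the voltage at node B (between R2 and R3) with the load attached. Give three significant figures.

V ≈ 6.71 V

At node B, R3 is in parallel with the load: R3‖R_L = 1.978 kΩ.
Below node A the resistance is R2 + (R3‖R_L) = 2.978 kΩ, so V_A = 13.5 × 2.978/3.978 = 10.11 V.
Then V_B = V_A × (R3‖R_L)/(R2 + R3‖R_L) = 10.11 × 1.978/2.978 = 6.71 V.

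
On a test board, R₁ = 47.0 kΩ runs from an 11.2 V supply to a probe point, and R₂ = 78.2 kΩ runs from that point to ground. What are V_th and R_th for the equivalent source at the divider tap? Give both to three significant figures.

V_th is the open-circuit tap voltage: 11.2 × 78.2/(47.0 + 78.2) = 7.00 V.
With the supply zeroed, R₁ and R₂ appear in parallel from the tap: R_th = R₁‖R₂ = (47.0 × 78.2)/125.2 = 29.4 kΩ.

V_th = 7.00 V, R_th = 29.4 kΩ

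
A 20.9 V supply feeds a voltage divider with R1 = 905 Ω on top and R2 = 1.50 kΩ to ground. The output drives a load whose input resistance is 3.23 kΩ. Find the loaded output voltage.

The load sits in parallel with R2: R2‖R_L = (1500 × 3230) / (1500 + 3230) = 1024 Ω.
V_out = 20.9 × 1024 / (905 + 1024) = 20.9 × 1024/1929 = 11.1 V.
(Unloaded it would have been 13.0 V.)

V_out ≈ 11.1 V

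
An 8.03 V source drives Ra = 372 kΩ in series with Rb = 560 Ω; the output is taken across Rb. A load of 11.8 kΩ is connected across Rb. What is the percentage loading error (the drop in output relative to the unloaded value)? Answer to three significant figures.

4.52 %

The divider's output (Thévenin) resistance is Ra‖Rb = 559.2 Ω.
Fractional drop under load = R_th/(R_th + R_L) = 559.2 / (559.2 + 11800) = 0.04524.
So the output falls by 4.52 %.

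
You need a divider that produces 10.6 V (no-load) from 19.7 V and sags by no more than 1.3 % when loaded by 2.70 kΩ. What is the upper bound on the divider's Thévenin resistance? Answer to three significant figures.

R_th ≤ 35.6 Ω

Loading drop = R_th/(R_th + R_L) ≤ 0.0130, so R_th ≤ R_L · ε/(1−ε) = 2.70 kΩ × 0.0130/0.9870 = 35.6 Ω.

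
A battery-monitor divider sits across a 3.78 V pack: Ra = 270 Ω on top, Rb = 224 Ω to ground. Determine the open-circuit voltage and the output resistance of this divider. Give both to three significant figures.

V_th is the open-circuit tap voltage: 3.78 × 224/(270 + 224) = 1.71 V.
With the supply zeroed, Ra and Rb appear in parallel from the tap: R_th = Ra‖Rb = (270 × 224)/494.0 = 122 Ω.

V_th = 1.71 V, R_th = 122 Ω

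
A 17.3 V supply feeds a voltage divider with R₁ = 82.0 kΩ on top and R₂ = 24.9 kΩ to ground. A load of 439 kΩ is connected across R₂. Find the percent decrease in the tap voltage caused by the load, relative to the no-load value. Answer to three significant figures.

4.17 %

The divider's output (Thévenin) resistance is R₁‖R₂ = 19.10 kΩ.
Fractional drop under load = R_th/(R_th + R_L) = 19.10 / (19.10 + 439) = 0.04169.
So the output falls by 4.17 %.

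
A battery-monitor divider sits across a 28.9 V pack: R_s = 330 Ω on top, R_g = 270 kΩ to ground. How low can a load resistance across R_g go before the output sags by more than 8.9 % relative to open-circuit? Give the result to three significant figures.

R_L(min) ≈ 3.37 kΩ

Output resistance R_th = R_s‖R_g = (330 × 270000)/270300 = 329.6 Ω.
The fractional drop is R_th/(R_th + R_L); requiring this ≤ 0.0890 gives R_L ≥ R_th(1/0.0890 − 1) = 329.6 × 10.24 = 3.37 kΩ.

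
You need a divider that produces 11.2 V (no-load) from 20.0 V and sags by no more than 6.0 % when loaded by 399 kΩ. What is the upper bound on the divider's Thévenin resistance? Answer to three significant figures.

R_th ≤ 25.5 kΩ

Loading drop = R_th/(R_th + R_L) ≤ 0.0600, so R_th ≤ R_L · ε/(1−ε) = 399 kΩ × 0.0600/0.9400 = 25.5 kΩ.
(Any R1, R2 with R2/(R1+R2) = 0.560 and R1‖R2 ≤ 25.5 kΩ will meet the spec.)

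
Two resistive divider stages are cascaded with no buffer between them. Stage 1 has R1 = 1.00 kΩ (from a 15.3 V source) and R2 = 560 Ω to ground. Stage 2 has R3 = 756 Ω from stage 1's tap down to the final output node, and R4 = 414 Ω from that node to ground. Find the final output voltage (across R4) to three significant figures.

Stage 2 presents R3+R4 = 1170 Ω as a load on stage 1's tap.
Stage 1's lower leg becomes R2‖(R3+R4) = 378.7 Ω, so V_mid = 15.3 × 378.7/1379 = 4.203 V.
Stage 2 is itself unloaded: V_out = V_mid × R4/(R3+R4) = 4.203 × 414/1170 = 1.49 V.

V_out ≈ 1.49 V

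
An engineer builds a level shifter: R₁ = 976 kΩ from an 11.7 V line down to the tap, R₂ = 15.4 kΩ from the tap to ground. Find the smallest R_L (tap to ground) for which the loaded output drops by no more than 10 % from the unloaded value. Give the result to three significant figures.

R_L(min) ≈ 136 kΩ

Output resistance R_th = R₁‖R₂ = (976 × 15.4)/991.4 = 15.16 kΩ.
The fractional drop is R_th/(R_th + R_L); requiring this ≤ 0.100 gives R_L ≥ R_th(1/0.100 − 1) = 15.16 × 9.000 = 136 kΩ.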